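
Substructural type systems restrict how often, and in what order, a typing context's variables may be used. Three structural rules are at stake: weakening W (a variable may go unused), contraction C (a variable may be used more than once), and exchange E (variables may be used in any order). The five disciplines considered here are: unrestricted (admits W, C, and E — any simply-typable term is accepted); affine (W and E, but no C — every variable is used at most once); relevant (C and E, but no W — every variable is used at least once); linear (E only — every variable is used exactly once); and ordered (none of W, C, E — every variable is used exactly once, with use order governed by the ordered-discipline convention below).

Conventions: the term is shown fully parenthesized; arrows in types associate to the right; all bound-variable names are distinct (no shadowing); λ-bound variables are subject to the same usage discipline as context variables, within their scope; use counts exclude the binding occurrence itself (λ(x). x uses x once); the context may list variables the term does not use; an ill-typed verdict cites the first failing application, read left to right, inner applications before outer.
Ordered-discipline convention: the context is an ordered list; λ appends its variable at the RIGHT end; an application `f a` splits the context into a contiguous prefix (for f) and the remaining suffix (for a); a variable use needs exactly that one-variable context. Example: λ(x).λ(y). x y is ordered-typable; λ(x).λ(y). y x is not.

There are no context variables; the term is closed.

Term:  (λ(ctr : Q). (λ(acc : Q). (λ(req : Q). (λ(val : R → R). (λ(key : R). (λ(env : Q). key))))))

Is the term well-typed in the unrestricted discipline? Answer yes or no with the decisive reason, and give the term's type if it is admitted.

yes — typability at Q → Q → Q → (R → R) → R → Q → R is all that's needed; term : Q → Q → Q → (R → R) → R → Q → R
counts: ctr (bound): 0×; acc (bound): 0×; req (bound): 0×; val (bound): 0×; key (bound): 1×; env (bound): 0×
left-to-right use order: key
typing: ✓ — Q → Q → Q → (R → R) → R → Q → R
across the five disciplines: ordered ✗, linear ✗, affine ✓, relevant ✗, unrestricted ✓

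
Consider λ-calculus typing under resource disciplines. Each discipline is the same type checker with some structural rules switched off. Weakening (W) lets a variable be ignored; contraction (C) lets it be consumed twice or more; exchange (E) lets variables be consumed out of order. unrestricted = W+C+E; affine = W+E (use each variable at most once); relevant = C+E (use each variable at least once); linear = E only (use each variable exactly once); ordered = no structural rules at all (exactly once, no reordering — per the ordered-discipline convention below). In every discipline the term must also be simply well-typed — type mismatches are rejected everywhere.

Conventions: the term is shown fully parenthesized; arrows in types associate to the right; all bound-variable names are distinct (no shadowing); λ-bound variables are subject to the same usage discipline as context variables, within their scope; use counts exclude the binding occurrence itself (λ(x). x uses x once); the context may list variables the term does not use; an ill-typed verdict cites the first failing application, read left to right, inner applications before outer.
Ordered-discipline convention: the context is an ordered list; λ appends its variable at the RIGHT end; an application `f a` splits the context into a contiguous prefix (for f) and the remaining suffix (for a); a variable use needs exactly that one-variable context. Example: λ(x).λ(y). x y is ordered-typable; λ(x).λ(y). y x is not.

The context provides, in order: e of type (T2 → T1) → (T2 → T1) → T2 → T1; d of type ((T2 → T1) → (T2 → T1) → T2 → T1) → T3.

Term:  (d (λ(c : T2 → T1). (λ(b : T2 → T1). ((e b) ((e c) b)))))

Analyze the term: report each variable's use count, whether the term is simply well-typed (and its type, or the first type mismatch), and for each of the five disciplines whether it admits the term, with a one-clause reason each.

variable uses: e ×2, d ×1, c (bound) ×1, b (bound) ×2
use order (left to right): d, e, b, e, c, b
typing: well-typed at T3
ordered: ✗ — uses contraction: e ×2, b ×2
linear: ✗ — uses contraction: e ×2, b ×2
affine: ✗ — uses contraction: e ×2, b ×2
relevant: ✓ — none of e, d, c, b goes unused
unrestricted: ✓ — well-typed at T3; no restrictions here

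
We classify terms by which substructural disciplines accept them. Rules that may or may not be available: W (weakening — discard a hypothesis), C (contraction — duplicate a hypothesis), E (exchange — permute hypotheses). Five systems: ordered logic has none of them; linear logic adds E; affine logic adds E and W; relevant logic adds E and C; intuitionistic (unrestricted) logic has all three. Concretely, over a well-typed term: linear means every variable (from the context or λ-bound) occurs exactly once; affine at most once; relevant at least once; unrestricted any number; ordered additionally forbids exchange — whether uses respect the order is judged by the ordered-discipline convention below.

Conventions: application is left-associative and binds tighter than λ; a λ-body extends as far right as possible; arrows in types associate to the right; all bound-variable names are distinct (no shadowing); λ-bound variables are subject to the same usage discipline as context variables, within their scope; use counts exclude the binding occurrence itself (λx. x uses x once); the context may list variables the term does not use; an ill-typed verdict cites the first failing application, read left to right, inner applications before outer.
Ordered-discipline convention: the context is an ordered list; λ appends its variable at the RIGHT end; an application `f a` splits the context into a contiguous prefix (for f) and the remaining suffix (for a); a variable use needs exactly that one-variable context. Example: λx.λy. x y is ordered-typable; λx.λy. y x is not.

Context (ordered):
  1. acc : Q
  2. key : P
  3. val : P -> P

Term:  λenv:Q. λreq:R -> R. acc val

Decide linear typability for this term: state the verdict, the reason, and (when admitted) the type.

no — fails simple typing
variable uses: acc: 1, key: 0, val: 1, env [bound]: 0, req [bound]: 0
left-to-right use order: acc, val
typing: ill-typed: non-function type Q applied to an argument
all disciplines: ordered ✗ | linear ✗ | affine ✗ | relevant ✗ | unrestricted ✗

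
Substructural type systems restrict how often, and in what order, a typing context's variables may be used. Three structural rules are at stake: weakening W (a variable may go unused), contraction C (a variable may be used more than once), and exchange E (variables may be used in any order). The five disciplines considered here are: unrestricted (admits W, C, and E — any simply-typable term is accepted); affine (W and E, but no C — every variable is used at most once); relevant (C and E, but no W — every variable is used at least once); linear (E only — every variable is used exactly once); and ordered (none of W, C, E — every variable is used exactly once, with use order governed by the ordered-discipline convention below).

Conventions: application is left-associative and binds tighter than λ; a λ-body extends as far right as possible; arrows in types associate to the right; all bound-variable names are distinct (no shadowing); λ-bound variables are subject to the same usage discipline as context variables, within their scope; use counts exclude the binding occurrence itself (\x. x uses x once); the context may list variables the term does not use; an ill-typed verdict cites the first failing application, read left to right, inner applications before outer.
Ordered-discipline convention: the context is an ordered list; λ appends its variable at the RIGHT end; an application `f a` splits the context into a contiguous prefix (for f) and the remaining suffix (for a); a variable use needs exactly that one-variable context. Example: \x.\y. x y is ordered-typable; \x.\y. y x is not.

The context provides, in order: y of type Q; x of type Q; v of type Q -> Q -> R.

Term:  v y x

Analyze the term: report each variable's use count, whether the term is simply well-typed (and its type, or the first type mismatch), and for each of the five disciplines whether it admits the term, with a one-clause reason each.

variable uses: y ×1, x ×1, v ×1
use order (left to right): v, y, x
typing: well-typed — term : R
ordered: ✗ — no ordered split (uses run v, y, x)
linear: ✓ — exactly-once usage across y, x, v
affine: ✓ — no duplicate uses among y, x, v
relevant: ✓ — every one of y, x, v appears
unrestricted: ✓ — typability at R is all that's needed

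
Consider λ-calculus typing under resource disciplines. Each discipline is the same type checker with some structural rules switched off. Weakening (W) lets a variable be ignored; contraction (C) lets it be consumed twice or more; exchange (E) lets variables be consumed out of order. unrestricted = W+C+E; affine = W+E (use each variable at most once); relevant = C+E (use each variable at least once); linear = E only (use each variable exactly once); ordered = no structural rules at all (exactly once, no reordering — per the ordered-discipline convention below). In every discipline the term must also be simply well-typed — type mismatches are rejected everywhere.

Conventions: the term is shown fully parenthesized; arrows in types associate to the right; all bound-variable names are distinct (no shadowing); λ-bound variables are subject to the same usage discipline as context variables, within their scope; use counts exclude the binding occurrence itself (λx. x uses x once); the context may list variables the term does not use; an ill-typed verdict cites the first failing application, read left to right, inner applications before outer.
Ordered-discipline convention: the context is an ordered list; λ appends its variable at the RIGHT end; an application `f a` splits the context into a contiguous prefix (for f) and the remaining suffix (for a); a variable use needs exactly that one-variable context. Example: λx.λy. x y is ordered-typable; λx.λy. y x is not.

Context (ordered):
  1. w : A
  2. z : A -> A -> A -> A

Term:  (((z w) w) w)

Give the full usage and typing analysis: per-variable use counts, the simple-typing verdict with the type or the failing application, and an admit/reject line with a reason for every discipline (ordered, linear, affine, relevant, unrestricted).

usage: w ×3, z ×1
uses in reading order: z, w, w, w
typing: the term checks, with type A
ordered: ✗ — needs contraction — w ×3
linear: ✗ — needs contraction — w ×3
affine: ✗ — needs contraction — w ×3
relevant: ✓ — w, z: all used, weakening unneeded
unrestricted: ✓ — simply typable at A; W, C, E all held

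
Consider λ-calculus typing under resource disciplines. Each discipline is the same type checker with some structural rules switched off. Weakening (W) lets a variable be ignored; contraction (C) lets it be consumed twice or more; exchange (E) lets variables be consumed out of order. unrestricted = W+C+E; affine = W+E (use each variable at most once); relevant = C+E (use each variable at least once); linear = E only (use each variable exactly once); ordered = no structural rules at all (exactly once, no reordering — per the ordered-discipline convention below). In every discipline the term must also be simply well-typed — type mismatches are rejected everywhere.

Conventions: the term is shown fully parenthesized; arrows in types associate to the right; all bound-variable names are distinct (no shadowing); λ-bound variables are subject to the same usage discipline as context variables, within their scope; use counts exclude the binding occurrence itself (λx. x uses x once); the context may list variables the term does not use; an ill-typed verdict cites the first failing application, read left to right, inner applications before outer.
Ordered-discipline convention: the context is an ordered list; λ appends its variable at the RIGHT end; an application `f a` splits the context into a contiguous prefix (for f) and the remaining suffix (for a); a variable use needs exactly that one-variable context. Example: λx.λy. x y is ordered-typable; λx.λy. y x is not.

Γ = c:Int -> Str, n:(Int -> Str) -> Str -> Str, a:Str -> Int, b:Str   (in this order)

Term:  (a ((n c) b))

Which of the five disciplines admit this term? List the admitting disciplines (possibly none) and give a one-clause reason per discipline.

admitted by: linear, affine, relevant, unrestricted
use counts: c ×1; n ×1; a ×1; b ×1
left-to-right use order: a, n, c, b
typing: well-typed — term : Int
ordered: ✗ — use order a, n, c, b needs exchange
linear: ✓ — each of c, n, a, b used exactly once
affine: ✓ — none of c, n, a, b used more than once
relevant: ✓ — none of c, n, a, b goes unused
unrestricted: ✓ — simply typable at Int; W, C, E all held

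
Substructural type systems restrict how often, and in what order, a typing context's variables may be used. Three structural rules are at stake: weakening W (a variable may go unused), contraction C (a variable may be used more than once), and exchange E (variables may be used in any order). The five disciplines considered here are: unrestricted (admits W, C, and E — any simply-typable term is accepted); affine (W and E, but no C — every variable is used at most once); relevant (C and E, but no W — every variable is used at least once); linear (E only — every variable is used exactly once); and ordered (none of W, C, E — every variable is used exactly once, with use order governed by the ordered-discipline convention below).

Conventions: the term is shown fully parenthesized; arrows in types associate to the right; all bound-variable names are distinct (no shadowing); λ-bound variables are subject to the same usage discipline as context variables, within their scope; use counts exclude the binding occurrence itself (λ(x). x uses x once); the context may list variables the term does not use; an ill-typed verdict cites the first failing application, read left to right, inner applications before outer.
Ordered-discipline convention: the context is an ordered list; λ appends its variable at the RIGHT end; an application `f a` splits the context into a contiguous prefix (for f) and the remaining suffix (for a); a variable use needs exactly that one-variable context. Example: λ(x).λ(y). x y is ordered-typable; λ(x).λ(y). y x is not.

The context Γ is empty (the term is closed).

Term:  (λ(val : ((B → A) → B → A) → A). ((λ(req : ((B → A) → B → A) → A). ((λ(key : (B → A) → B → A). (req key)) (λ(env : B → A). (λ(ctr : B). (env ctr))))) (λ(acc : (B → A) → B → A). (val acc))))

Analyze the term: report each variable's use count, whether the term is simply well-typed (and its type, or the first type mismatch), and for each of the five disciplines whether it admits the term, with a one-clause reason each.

counts: val (λ-bound) ×1; req (λ-bound) ×1; key (λ-bound) ×1; env (λ-bound) ×1; ctr (λ-bound) ×1; acc (λ-bound) ×1
order of uses: req, key, env, ctr, val, acc
typing: ✓ — (((B → A) → B → A) → A) → A
ordered: ✓, one use each (val, req, key, env, ctr, acc); ordered split holds
linear: ✓, val, req, key, env, ctr, acc: one use apiece
affine: ✓, val, req, key, env, ctr, acc: no repeats, contraction unneeded
relevant: ✓, val, req, key, env, ctr, acc: all used, weakening unneeded
unrestricted: ✓, well-typed at (((B → A) → B → A) → A) → A; no restrictions here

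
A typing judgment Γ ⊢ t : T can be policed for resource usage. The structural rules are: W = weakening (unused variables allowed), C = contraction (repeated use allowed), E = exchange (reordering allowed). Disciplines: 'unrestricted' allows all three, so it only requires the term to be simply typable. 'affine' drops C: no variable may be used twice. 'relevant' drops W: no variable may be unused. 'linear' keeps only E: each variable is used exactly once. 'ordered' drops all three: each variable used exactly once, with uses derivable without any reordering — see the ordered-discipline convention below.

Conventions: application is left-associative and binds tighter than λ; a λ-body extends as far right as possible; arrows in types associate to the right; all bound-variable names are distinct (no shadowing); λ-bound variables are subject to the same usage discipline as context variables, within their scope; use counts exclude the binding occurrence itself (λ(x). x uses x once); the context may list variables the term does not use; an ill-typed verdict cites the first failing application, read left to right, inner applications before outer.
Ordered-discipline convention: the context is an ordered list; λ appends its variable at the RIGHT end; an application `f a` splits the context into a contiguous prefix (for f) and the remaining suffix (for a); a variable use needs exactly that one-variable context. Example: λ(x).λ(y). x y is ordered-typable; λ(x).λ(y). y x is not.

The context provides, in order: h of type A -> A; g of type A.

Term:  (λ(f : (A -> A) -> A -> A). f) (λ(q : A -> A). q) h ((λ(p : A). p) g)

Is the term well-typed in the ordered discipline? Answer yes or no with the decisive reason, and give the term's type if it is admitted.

yes — one use each (h, g, f, q, p); ordered split holds; term : A
use counts: h ×1; g ×1; f (bound) ×1; q (bound) ×1; p (bound) ×1
uses in reading order: f, q, h, p, g
typing: well-typed — term : A
summary: ordered ✓ | linear ✓ | affine ✓ | relevant ✓ | unrestricted ✓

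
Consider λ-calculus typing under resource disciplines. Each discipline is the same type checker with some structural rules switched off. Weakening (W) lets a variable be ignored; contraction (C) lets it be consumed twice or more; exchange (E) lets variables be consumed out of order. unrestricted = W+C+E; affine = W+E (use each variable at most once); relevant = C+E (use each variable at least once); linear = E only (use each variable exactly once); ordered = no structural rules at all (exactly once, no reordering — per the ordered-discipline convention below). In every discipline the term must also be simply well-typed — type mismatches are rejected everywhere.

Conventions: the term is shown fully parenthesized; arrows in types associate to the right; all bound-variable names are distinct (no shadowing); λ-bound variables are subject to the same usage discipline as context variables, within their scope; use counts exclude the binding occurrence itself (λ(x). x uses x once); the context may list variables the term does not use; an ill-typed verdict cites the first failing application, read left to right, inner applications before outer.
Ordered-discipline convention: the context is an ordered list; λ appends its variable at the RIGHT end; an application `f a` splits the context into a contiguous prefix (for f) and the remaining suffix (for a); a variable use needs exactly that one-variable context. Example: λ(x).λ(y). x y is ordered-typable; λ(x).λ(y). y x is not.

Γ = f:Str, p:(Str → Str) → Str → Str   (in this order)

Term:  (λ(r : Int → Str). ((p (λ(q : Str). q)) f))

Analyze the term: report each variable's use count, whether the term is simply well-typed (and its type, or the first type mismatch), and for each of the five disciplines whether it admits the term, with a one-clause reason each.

counts: f: 1×; p: 1×; r [bound]: 0×; q [bound]: 1×
uses in reading order: p, q, f
typing: the term checks, with type (Int → Str) → Str
ordered ✗ (r never used (weakening))
linear ✗ (r never used (weakening))
affine ✓ (at most one use each (f, p, r, q))
relevant ✗ (r never used (weakening))
unrestricted ✓ (well-typed at (Int → Str) → Str; no restrictions here)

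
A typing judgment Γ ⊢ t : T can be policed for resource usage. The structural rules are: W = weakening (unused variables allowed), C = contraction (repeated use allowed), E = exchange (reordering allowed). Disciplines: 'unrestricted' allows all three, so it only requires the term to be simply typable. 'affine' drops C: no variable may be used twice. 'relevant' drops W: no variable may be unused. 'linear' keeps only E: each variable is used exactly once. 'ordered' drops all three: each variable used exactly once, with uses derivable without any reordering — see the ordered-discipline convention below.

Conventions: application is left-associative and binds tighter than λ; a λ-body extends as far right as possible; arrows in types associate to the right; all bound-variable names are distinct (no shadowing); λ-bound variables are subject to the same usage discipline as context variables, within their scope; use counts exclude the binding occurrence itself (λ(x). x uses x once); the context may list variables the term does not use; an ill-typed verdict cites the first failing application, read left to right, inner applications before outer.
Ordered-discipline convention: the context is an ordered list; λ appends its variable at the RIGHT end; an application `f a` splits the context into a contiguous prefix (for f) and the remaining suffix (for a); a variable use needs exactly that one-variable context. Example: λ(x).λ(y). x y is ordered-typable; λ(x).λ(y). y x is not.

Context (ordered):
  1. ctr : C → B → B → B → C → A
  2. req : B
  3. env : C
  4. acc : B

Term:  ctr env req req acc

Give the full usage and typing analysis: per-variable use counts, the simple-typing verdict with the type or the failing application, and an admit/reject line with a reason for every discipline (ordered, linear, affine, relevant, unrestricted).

use counts: ctr: 1×, req: 2×, env: 1×, acc: 1×
left-to-right use order: ctr, env, req, req, acc
typing: well-typed — term : C → A
ordered: ✗, repeated use of req ×2
linear: ✗, repeated use of req ×2
affine: ✗, repeated use of req ×2
relevant: ✓, at least one use each (ctr, req, env, acc)
unrestricted: ✓, well-typed at C → A; no restrictions here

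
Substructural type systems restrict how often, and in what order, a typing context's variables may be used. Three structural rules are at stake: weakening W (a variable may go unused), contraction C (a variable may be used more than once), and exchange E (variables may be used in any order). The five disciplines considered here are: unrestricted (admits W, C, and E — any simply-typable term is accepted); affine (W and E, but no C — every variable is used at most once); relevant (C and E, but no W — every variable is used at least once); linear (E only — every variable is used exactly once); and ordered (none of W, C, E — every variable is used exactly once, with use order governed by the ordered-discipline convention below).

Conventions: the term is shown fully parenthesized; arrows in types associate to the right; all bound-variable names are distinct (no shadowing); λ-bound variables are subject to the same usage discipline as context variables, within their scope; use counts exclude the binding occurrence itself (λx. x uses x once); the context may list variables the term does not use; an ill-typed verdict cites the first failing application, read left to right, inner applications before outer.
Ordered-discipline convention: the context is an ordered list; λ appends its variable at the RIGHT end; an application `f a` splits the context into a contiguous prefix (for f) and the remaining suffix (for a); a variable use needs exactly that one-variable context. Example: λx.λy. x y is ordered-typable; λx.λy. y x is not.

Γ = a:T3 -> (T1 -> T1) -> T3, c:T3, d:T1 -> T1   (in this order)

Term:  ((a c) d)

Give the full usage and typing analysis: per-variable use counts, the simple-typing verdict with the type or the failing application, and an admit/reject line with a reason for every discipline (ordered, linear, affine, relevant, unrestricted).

use counts: a ×1; c ×1; d ×1
use order (left to right): a, c, d
typing: ✓ — T3
ordered: ✓, a, c, d: once each, no exchange needed
linear: ✓, each of a, c, d used exactly once
affine: ✓, at most one use each (a, c, d)
relevant: ✓, every one of a, c, d appears
unrestricted: ✓, well-typed at T3; no restrictions here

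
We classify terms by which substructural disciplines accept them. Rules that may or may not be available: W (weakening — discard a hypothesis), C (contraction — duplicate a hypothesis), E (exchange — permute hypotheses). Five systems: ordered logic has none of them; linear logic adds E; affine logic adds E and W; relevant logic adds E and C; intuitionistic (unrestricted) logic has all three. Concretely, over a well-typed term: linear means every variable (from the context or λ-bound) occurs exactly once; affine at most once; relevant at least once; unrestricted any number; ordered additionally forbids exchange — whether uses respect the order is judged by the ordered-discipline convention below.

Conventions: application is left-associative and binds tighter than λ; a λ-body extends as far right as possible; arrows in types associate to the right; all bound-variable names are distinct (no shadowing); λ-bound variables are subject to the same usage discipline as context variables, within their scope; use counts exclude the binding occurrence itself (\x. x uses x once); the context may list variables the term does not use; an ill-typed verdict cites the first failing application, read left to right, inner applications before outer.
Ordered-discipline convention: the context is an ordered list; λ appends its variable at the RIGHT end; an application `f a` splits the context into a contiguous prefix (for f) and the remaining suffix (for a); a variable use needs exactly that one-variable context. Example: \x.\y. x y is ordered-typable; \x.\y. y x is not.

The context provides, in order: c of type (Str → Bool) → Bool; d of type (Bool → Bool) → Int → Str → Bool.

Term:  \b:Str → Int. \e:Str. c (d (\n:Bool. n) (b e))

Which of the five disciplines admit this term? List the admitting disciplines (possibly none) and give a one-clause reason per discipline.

admitted by: ordered, linear, affine, relevant, unrestricted
use counts: c=1; d=1; b (bound)=1; e (bound)=1; n (bound)=1
order of uses: c, d, n, b, e
typing: the term checks, with type (Str → Int) → Str → Bool
ordered: ✓, c, d, b, e, n once each; derivable with no W/C/E
linear: ✓, single use per variable (c, d, b, e, n)
affine: ✓, c, d, b, e, n: no repeats, contraction unneeded
relevant: ✓, c, d, b, e, n: all used, weakening unneeded
unrestricted: ✓, type-checks ((Str → Int) → Str → Bool) and nothing is barred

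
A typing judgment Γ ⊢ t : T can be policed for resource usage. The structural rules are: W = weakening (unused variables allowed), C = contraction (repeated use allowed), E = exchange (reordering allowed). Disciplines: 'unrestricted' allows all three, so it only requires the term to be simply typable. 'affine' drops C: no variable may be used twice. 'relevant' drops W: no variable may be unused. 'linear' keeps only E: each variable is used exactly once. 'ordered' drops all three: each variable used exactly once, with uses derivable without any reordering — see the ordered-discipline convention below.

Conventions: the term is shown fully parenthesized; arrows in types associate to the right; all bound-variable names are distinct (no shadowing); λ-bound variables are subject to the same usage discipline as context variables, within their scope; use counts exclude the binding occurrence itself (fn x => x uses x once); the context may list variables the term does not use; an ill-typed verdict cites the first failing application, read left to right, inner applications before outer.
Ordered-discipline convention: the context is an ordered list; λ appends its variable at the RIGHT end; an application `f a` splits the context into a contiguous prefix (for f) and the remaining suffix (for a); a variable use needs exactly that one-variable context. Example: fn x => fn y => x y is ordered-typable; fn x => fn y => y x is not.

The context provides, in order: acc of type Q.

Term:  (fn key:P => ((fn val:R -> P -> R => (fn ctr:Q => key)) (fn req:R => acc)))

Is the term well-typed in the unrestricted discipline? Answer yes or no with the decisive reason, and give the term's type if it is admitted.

no — a type mismatch blocks all five
usage: acc=1; key (λ-bound)=1; val (λ-bound)=0; ctr (λ-bound)=0; req (λ-bound)=0
uses in reading order: key, acc
typing: ill-typed: an argument R -> Q mismatches the expected R -> P -> R
summary: ordered ✗, linear ✗, affine ✗, relevant ✗, unrestricted ✗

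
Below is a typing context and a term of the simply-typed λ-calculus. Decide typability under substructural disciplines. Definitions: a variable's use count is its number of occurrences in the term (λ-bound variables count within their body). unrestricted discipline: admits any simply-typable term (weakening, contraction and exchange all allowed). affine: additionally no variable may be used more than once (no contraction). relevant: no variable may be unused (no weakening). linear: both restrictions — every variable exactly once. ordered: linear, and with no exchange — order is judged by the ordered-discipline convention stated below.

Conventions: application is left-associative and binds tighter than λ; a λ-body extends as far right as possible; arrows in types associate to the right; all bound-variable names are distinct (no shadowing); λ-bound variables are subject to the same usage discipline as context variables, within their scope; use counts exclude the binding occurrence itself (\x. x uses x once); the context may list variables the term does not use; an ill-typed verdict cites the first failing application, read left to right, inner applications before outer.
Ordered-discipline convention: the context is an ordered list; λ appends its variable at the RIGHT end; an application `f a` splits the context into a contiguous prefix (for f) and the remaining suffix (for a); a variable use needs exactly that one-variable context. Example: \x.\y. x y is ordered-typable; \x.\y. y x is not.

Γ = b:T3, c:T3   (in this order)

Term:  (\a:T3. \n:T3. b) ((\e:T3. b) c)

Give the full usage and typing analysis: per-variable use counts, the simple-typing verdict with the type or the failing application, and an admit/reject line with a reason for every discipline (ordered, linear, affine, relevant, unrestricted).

counts: b: 2×, c: 1×, a [bound]: 0×, n [bound]: 0×, e [bound]: 0×
left-to-right use order: b, b, c
typing: well-typed at T3 -> T3
ordered: ✗, uses contraction: b ×2; a, n, e left unused
linear: ✗, uses contraction: b ×2; a, n, e left unused
affine: ✗, uses contraction: b ×2
relevant: ✗, a, n, e left unused
unrestricted: ✓, simply typable at T3 -> T3; W, C, E all held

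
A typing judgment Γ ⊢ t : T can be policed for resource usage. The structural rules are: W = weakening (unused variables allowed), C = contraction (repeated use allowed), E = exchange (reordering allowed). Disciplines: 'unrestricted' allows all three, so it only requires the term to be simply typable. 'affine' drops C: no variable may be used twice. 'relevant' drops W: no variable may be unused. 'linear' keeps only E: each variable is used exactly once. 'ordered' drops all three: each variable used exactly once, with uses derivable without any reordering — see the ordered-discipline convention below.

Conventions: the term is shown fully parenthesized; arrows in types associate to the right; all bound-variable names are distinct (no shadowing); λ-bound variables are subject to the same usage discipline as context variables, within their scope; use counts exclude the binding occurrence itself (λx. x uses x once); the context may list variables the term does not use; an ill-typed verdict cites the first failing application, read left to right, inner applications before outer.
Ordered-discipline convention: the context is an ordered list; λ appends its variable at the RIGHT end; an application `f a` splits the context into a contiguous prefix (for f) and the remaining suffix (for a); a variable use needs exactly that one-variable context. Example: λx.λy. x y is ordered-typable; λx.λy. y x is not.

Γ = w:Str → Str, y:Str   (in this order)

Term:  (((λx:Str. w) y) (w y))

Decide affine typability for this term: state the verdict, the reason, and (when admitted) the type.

no — needs contraction — w ×2, y ×2
variable uses: w: 2×; y: 2×; x [bound]: 0×
use order (left to right): w, y, w, y
typing: the term checks, with type Str
per-discipline verdicts: ordered ✗; linear ✗; affine ✗; relevant ✗; unrestricted ✓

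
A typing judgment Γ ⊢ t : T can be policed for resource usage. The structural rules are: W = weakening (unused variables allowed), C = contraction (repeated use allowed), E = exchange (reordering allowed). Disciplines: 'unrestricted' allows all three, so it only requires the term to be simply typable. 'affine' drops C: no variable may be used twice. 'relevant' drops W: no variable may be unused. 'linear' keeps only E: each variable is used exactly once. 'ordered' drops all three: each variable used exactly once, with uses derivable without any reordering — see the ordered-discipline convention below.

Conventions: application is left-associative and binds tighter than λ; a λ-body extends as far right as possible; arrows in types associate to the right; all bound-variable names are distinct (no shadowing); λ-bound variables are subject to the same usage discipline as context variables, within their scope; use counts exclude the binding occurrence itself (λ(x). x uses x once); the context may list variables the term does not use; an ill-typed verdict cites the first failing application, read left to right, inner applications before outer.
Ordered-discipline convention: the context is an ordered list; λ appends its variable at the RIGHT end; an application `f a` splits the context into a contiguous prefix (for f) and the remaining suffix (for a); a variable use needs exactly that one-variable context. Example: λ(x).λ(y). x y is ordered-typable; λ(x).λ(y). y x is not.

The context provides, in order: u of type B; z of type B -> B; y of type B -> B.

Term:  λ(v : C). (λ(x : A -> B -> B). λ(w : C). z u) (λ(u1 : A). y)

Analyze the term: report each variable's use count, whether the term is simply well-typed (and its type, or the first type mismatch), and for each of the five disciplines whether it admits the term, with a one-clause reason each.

use counts: u: 1×, z: 1×, y: 1×, v (λ-bound): 0×, x (λ-bound): 0×, w (λ-bound): 0×, u1 (λ-bound): 0×
order of uses: z, u, y
typing: ✓ — C -> C -> B
ordered: ✗, needs weakening: v, x, w, u1 unused
linear: ✗, needs weakening: v, x, w, u1 unused
affine: ✓, u, z, y, v, x, w, u1: no repeats, contraction unneeded
relevant: ✗, needs weakening: v, x, w, u1 unused
unrestricted: ✓, simply typable at C -> C -> B; W, C, E all held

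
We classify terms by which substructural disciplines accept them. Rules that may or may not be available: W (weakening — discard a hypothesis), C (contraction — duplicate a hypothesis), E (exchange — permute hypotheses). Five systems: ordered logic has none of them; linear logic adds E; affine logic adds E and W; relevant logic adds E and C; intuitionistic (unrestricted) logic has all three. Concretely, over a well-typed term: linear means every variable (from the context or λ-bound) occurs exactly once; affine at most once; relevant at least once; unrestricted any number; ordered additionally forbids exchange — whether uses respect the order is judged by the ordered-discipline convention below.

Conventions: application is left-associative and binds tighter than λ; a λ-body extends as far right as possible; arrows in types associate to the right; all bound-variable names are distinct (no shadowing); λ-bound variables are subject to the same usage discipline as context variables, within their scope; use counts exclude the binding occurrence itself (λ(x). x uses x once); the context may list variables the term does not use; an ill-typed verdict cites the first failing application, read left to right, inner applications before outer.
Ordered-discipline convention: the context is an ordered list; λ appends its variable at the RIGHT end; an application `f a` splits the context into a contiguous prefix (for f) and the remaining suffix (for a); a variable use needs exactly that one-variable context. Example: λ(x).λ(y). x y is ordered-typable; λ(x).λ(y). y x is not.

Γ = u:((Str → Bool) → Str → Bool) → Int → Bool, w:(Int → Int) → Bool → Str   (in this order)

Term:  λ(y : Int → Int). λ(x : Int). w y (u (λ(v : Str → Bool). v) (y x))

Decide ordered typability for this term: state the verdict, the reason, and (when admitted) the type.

no — needs contraction — y ×2
counts: u: 1, w: 1, y (bound): 2, x (bound): 1, v (bound): 1
order of uses: w, y, u, v, y, x
typing: ✓ — (Int → Int) → Int → Str
per-discipline verdicts: ordered ✗, linear ✗, affine ✗, relevant ✓, unrestricted ✓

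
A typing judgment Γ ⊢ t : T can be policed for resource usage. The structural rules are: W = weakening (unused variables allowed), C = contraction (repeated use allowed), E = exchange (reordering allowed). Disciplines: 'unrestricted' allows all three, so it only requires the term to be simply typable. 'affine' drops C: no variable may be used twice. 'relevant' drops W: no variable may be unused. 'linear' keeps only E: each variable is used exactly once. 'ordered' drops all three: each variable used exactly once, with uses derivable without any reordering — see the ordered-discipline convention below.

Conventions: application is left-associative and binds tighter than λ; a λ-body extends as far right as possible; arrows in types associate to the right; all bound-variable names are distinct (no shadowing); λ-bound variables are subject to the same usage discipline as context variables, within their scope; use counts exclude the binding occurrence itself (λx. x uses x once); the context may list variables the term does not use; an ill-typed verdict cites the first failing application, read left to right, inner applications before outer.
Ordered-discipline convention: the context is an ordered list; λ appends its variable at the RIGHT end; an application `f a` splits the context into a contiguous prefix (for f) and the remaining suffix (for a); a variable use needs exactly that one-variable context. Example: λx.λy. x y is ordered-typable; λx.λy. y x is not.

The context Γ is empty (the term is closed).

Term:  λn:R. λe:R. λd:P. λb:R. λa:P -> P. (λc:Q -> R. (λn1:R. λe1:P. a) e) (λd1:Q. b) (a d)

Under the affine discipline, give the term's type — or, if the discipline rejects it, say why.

not well-typed under affine — needs contraction — a ×2
variable uses: n [bound] ×0; e [bound] ×1; d [bound] ×1; b [bound] ×1; a [bound] ×2; c [bound] ×0; n1 [bound] ×0; e1 [bound] ×0; d1 [bound] ×0
order of uses: a, e, b, a, d
typing: ✓ — R -> R -> P -> R -> (P -> P) -> P -> P
summary: ordered ✗ · linear ✗ · affine ✗ · relevant ✗ · unrestricted ✓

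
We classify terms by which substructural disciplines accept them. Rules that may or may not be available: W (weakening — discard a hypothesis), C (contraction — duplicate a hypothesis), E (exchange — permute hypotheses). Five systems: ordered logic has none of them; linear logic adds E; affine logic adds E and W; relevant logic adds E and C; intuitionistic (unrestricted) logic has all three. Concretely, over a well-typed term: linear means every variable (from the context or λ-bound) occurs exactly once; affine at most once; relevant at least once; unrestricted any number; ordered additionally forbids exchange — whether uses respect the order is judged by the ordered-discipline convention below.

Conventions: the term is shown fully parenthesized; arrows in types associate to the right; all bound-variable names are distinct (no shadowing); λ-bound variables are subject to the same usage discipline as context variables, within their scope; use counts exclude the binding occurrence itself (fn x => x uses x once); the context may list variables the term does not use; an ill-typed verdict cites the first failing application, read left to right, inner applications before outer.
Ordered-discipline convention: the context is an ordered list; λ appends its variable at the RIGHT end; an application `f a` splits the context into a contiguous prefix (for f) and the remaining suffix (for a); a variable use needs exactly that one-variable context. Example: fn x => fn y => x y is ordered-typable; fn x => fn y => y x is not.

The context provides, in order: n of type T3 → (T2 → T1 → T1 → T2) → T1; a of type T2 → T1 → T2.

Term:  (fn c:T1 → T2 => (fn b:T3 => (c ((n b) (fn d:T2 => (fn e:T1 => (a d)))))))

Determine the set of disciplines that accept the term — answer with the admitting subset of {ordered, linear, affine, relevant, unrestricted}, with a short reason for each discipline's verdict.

admitting disciplines: affine, unrestricted
usage: n=1, a=1, c (bound)=1, b (bound)=1, d (bound)=1, e (bound)=0
left-to-right use order: c, n, b, a, d
typing: the term checks, with type (T1 → T2) → T3 → T2
ordered: ✗, needs weakening: e unused
linear: ✗, needs weakening: e unused
affine: ✓, none of n, a, c, b, d, e used more than once
relevant: ✗, needs weakening: e unused
unrestricted: ✓, type-checks ((T1 → T2) → T3 → T2) and nothing is barred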